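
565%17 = 4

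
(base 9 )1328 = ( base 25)1EN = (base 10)998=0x3e6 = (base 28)17i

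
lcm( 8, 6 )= 24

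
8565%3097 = 2371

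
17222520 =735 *23432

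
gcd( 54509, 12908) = 7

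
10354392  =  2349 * 4408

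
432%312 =120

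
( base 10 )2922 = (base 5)43142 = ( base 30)37C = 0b101101101010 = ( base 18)906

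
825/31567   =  825/31567 = 0.03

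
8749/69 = 8749/69  =  126.80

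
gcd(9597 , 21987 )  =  21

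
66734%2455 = 449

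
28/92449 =4/13207=   0.00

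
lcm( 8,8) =8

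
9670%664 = 374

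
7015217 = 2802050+4213167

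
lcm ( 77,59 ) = 4543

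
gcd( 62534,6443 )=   1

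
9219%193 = 148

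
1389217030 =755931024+633286006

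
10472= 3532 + 6940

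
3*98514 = 295542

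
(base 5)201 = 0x33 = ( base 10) 51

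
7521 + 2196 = 9717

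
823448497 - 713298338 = 110150159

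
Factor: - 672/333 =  - 224/111 =- 2^5*3^(  -  1 )*7^1*37^( - 1)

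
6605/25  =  1321/5 =264.20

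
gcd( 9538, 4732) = 2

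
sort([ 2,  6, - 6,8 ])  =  [ - 6, 2, 6 , 8]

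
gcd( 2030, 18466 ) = 14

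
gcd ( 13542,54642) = 6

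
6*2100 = 12600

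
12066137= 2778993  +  9287144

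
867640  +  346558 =1214198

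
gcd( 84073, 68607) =11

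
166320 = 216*770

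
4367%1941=485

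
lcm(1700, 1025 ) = 69700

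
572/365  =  1 + 207/365 = 1.57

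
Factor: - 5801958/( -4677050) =3^2*5^( - 2)*7^( - 2)*23^( - 1)*83^( - 1 ) * 97^1*3323^1 =2900979/2338525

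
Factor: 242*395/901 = 2^1*5^1*11^2*17^( - 1 )*53^(-1)*79^1 = 95590/901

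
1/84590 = 1/84590 =0.00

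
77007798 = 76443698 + 564100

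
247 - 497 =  - 250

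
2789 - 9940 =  - 7151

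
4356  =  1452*3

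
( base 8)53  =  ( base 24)1j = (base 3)1121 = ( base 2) 101011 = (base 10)43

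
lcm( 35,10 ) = 70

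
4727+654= 5381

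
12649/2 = 12649/2 = 6324.50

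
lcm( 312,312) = 312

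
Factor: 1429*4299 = 6143271 =3^1*1429^1*1433^1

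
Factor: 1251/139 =3^2 = 9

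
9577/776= 9577/776 = 12.34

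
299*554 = 165646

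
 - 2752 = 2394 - 5146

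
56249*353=19855897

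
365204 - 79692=285512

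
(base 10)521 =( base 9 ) 638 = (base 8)1011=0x209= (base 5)4041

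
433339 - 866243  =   - 432904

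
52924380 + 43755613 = 96679993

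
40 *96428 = 3857120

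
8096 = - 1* ( - 8096)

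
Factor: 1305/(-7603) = - 3^2*5^1*29^1*7603^(- 1) 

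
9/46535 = 9/46535 = 0.00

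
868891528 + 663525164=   1532416692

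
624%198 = 30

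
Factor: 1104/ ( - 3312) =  - 3^(-1 ) =- 1/3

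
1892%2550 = 1892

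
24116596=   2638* 9142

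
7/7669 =7/7669 = 0.00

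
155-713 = -558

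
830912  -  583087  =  247825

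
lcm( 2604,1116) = 7812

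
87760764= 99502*882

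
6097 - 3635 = 2462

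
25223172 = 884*28533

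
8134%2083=1885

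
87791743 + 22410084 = 110201827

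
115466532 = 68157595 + 47308937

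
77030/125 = 616 + 6/25=616.24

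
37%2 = 1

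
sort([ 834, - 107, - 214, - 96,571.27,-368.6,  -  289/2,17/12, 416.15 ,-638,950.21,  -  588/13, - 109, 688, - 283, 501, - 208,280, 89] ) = [ - 638, - 368.6, - 283 , - 214, - 208, - 289/2, - 109, - 107, - 96,  -  588/13, 17/12, 89,  280,  416.15 , 501, 571.27,688,  834,950.21]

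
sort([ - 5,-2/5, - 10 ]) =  [ - 10, - 5, - 2/5]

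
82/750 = 41/375 = 0.11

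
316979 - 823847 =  - 506868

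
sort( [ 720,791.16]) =[ 720,  791.16 ]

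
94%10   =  4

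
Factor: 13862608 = 2^4*71^1 *12203^1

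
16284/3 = 5428=5428.00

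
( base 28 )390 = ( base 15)b89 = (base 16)A2C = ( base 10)2604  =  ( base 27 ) 3fc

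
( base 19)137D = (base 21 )i73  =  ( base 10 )8088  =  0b1111110011000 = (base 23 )F6F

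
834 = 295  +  539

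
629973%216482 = 197009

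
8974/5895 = 1 +3079/5895 = 1.52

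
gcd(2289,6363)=21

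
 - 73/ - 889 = 73/889= 0.08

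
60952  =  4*15238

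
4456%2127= 202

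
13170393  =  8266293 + 4904100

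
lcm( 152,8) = 152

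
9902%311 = 261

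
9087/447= 20 + 49/149 = 20.33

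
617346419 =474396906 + 142949513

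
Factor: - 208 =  - 2^4*13^1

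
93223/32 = 93223/32 = 2913.22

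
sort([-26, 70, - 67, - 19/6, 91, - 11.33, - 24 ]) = [ - 67, - 26, - 24,-11.33, - 19/6,  70, 91]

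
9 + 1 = 10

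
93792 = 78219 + 15573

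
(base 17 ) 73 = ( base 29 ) 46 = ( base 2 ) 1111010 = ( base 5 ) 442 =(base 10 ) 122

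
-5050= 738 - 5788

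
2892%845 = 357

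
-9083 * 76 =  - 690308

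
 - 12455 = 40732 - 53187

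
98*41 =4018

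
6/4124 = 3/2062  =  0.00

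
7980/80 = 99 + 3/4 = 99.75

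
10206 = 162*63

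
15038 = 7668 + 7370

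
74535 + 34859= 109394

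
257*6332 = 1627324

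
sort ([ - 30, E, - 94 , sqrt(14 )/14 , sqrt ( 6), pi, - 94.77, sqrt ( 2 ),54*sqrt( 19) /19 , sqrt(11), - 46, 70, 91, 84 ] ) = [-94.77, - 94 , - 46, - 30 , sqrt(14)/14,sqrt( 2 ),sqrt( 6), E  ,  pi, sqrt(11), 54*sqrt ( 19)/19,70, 84,  91] 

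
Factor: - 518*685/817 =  - 2^1*5^1  *  7^1*19^( - 1)*37^1*43^ ( - 1)*137^1 = - 354830/817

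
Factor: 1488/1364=2^2 * 3^1*11^(-1 )= 12/11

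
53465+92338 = 145803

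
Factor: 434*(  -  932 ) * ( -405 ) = 163817640 = 2^3*3^4*5^1*7^1*31^1*233^1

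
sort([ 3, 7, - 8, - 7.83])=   [ - 8, - 7.83,3, 7 ]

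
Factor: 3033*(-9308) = -2^2*3^2*13^1*179^1*337^1= -28231164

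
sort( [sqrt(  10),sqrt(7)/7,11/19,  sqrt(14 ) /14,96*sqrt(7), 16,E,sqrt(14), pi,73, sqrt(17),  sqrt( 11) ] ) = [sqrt(14) /14,sqrt( 7)/7, 11/19,  E, pi,sqrt(10),sqrt( 11 ),sqrt( 14), sqrt(17 ),  16,73 , 96*sqrt( 7 )] 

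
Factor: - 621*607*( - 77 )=3^3*7^1*11^1*23^1*607^1 = 29024919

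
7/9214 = 7/9214 = 0.00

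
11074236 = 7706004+3368232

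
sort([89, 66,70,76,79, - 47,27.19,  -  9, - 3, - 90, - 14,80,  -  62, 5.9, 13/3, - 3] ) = [ - 90, -62, - 47,  -  14, - 9, - 3,  -  3,13/3,  5.9, 27.19,66,70, 76,79,80,89 ]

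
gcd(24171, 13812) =3453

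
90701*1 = 90701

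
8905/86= 8905/86 = 103.55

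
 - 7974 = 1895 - 9869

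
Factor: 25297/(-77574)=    - 2^( - 1)*3^( - 1)*7^( - 1)*41^1*617^1*1847^ (-1) 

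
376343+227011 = 603354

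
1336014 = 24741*54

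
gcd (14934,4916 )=2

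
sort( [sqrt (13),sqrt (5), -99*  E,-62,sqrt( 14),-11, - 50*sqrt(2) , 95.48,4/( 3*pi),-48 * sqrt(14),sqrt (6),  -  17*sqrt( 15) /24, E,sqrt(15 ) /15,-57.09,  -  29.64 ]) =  [ - 99 * E,- 48 * sqrt( 14 ), - 50 * sqrt( 2),-62,-57.09, - 29.64, - 11, - 17*sqrt (15)/24,sqrt (15)/15,4/( 3* pi),sqrt (5 ),sqrt( 6 ), E,sqrt(13 ),sqrt(14 ),95.48 ] 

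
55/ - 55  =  -1 + 0/1=-1.00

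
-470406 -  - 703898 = 233492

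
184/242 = 92/121 =0.76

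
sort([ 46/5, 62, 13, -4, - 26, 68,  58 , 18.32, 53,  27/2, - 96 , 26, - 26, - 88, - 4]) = [ - 96, - 88, - 26, - 26 , - 4, - 4,  46/5, 13,27/2,  18.32, 26, 53,  58,62,  68]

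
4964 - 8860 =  - 3896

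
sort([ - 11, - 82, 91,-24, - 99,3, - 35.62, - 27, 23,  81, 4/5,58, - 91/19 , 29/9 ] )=[ - 99, - 82, - 35.62, - 27, - 24, - 11, - 91/19,4/5,  3, 29/9 , 23, 58,  81, 91 ]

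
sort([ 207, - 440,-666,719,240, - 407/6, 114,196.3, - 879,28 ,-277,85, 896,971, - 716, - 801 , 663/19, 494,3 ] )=[ - 879, - 801, - 716, - 666,  -  440, - 277, - 407/6, 3 , 28, 663/19,85,114, 196.3,207,240, 494, 719, 896, 971 ] 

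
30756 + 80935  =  111691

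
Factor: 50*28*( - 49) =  - 68600 = -2^3*5^2 *7^3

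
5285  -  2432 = 2853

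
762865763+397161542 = 1160027305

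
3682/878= 4 + 85/439 = 4.19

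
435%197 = 41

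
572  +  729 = 1301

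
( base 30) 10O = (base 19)2ac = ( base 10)924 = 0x39C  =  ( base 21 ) 220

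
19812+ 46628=66440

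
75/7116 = 25/2372  =  0.01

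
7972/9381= 7972/9381 = 0.85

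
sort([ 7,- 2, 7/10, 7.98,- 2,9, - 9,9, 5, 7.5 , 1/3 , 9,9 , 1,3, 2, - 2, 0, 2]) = [ - 9 , - 2, - 2,  -  2,0,1/3, 7/10,1, 2, 2, 3, 5,7,7.5,7.98,9, 9, 9, 9 ]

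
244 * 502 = 122488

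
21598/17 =21598/17 = 1270.47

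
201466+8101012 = 8302478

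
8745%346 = 95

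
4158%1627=904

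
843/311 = 843/311 =2.71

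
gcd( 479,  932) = 1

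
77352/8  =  9669 = 9669.00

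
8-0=8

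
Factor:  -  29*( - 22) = 2^1*11^1 * 29^1 = 638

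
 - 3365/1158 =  - 3365/1158 = -2.91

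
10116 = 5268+4848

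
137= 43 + 94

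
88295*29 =2560555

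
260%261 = 260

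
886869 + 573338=1460207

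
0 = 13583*0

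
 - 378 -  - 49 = - 329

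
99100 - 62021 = 37079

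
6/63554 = 3/31777 = 0.00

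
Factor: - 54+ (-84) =-138 = - 2^1*3^1*23^1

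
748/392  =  187/98  =  1.91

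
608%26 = 10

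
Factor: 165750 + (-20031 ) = 145719 = 3^4*7^1*257^1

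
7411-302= 7109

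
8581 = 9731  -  1150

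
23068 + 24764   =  47832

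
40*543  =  21720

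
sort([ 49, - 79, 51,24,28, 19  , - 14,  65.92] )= [-79,  -  14,19,24,28,49,51 , 65.92 ]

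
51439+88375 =139814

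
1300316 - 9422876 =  - 8122560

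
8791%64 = 23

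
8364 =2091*4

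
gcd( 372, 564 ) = 12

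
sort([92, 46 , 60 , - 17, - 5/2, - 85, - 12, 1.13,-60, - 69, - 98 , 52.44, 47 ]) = [  -  98, - 85, - 69, - 60 ,-17, -12, - 5/2,1.13,46,  47,52.44, 60, 92 ]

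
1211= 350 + 861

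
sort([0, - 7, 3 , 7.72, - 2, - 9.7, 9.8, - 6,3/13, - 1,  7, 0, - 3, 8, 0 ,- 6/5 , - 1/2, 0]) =[ -9.7, - 7, -6, - 3, - 2,-6/5, - 1,-1/2, 0,0, 0, 0, 3/13, 3 , 7,  7.72, 8,  9.8 ] 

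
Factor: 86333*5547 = 3^1*13^1*29^1 *43^2*229^1 = 478889151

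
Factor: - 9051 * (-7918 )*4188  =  2^3*3^2 * 7^1*37^1*107^1 * 349^1 *431^1 = 300136445784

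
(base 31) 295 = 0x89E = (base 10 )2206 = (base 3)10000201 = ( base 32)24u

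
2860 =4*715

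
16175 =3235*5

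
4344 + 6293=10637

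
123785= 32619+91166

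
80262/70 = 5733/5 = 1146.60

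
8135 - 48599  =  -40464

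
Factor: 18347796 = 2^2 * 3^4*56629^1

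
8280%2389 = 1113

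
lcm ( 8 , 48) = 48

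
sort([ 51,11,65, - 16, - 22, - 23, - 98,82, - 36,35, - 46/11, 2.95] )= [-98, -36,-23, - 22, - 16, - 46/11,2.95,  11,35, 51,65 , 82 ] 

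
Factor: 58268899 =13^1 * 79^1*56737^1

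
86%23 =17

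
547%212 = 123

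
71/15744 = 71/15744 = 0.00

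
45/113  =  45/113 = 0.40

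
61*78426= 4783986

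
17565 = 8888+8677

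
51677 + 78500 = 130177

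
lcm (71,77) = 5467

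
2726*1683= 4587858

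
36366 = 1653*22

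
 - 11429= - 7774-3655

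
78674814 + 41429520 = 120104334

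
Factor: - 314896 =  -2^4*19681^1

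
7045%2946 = 1153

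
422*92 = 38824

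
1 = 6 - 5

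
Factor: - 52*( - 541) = 2^2*13^1*541^1 = 28132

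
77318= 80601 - 3283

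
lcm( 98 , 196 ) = 196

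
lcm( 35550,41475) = 248850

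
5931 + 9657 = 15588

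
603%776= 603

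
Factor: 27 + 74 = 101^1 =101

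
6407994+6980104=13388098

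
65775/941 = 69  +  846/941 = 69.90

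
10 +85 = 95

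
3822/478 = 1911/239 = 8.00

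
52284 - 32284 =20000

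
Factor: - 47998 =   -  2^1*103^1  *  233^1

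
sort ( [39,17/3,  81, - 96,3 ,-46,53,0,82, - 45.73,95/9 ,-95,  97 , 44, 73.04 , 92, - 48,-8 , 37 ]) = [-96, - 95 ,-48 , - 46,- 45.73 , - 8,0 , 3, 17/3, 95/9, 37, 39,44, 53,73.04, 81,  82,92 , 97] 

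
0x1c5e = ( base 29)8IC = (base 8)16136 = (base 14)290A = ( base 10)7262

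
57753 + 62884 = 120637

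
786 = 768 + 18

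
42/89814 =7/14969 =0.00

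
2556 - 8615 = -6059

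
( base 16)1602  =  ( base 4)1120002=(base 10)5634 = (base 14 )20A6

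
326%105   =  11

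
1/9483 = 1/9483 = 0.00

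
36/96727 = 36/96727 = 0.00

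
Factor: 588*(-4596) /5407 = - 2702448/5407= - 2^4*3^2*7^2*383^1*5407^ (  -  1) 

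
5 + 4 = 9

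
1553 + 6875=8428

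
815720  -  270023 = 545697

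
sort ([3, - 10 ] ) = [ - 10, 3]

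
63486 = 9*7054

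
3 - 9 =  - 6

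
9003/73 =9003/73 = 123.33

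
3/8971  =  3/8971=0.00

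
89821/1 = 89821 = 89821.00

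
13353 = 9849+3504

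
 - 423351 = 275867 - 699218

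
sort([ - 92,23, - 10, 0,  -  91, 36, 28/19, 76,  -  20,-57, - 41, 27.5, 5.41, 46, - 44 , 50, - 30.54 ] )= [-92,  -  91,-57,  -  44, - 41,-30.54, - 20 , - 10,  0, 28/19, 5.41, 23,  27.5,36,46, 50, 76 ] 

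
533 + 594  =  1127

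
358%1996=358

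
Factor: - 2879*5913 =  - 17023527=- 3^4*73^1*2879^1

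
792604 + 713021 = 1505625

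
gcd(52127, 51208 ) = 1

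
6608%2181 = 65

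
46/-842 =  - 23/421=-0.05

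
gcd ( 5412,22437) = 3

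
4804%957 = 19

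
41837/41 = 41837/41 = 1020.41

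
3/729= 1/243 = 0.00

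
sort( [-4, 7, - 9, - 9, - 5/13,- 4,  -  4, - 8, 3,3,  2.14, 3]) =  [ - 9, - 9, - 8,  -  4,-4, - 4, - 5/13,  2.14, 3, 3, 3, 7] 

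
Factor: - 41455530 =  - 2^1*3^3*5^1*19^1*8081^1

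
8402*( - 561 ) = - 4713522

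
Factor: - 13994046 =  - 2^1* 3^4*11^1*  7853^1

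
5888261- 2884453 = 3003808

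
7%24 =7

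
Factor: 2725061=149^1*18289^1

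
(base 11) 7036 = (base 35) 7MB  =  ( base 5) 244411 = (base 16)248C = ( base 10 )9356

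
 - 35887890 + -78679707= - 114567597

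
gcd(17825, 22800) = 25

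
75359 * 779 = 58704661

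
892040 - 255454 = 636586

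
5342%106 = 42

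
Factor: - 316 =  -2^2*79^1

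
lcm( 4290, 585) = 12870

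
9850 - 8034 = 1816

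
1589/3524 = 1589/3524 = 0.45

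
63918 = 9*7102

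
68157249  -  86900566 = -18743317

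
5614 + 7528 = 13142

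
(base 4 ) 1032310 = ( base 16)13b4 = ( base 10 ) 5044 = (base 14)1ba4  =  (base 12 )2b04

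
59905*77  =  4612685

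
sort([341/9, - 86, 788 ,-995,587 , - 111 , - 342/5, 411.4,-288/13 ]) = [ - 995, - 111,-86, - 342/5, -288/13,341/9, 411.4, 587, 788]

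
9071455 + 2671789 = 11743244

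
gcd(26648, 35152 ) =8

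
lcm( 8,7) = 56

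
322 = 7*46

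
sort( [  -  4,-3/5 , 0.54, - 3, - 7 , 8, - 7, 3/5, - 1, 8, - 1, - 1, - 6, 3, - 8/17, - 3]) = [ - 7, - 7 , - 6, - 4, - 3, - 3,- 1, - 1, - 1, - 3/5, - 8/17, 0.54, 3/5,3, 8 , 8] 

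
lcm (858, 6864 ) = 6864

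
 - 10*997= -9970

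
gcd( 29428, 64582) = 14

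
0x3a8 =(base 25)1cb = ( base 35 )QQ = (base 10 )936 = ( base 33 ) sc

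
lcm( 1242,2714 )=73278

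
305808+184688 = 490496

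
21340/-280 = -1067/14 = - 76.21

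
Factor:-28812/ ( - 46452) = 7^2  *79^( - 1) = 49/79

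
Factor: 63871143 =3^1*7^1 * 197^1*15439^1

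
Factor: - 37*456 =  - 2^3*3^1*19^1*37^1 = - 16872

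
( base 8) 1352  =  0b1011101010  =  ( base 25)14L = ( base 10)746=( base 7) 2114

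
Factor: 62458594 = 2^1*11^1*449^1* 6323^1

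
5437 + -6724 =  -1287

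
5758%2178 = 1402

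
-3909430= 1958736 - 5868166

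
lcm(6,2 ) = 6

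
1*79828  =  79828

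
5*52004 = 260020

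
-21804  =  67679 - 89483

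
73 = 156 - 83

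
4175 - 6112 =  -1937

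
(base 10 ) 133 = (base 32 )45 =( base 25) 58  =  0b10000101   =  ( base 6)341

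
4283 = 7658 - 3375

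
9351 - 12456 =  -  3105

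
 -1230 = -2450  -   - 1220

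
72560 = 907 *80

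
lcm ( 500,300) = 1500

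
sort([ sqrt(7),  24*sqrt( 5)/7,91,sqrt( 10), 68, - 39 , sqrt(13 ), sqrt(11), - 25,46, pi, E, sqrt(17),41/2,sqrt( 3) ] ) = [-39,  -  25,sqrt(3), sqrt(7), E, pi,sqrt(10 ),sqrt( 11),sqrt( 13),sqrt (17 ),  24*sqrt( 5 )/7,41/2,46,  68,91]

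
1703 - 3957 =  - 2254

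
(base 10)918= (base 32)SM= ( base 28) 14M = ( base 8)1626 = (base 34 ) R0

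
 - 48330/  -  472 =24165/236=102.39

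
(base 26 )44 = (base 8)154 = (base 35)33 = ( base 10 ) 108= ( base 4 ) 1230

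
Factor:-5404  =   - 2^2*7^1*193^1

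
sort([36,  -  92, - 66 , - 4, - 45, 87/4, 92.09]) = [ - 92, - 66, - 45 , - 4 , 87/4, 36, 92.09]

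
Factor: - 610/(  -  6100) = 1/10 = 2^ (  -  1) *5^( - 1 )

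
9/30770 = 9/30770 = 0.00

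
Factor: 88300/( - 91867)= - 2^2*5^2*883^1* 91867^( - 1)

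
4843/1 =4843= 4843.00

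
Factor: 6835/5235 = 1367/1047 = 3^ ( - 1)*349^( - 1 )*1367^1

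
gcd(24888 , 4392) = 1464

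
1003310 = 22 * 45605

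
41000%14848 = 11304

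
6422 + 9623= 16045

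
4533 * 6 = 27198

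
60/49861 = 60/49861 = 0.00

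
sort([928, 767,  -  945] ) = [ - 945,767,928]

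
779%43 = 5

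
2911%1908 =1003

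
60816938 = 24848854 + 35968084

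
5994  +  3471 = 9465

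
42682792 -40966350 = 1716442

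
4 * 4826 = 19304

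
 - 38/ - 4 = 9+1/2 = 9.50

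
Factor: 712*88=2^6 * 11^1 * 89^1 = 62656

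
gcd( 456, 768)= 24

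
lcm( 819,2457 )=2457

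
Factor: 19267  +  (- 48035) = - 2^5*29^1*31^1 = -28768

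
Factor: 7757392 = 2^4*313^1*1549^1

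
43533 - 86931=-43398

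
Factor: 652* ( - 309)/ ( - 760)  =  50367/190 =2^( - 1)*3^1*5^ ( - 1)*19^ ( - 1 )*103^1*163^1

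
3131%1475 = 181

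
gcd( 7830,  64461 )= 3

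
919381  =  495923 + 423458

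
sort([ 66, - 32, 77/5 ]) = [ - 32, 77/5,66]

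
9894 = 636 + 9258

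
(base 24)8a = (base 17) BF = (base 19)ac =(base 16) ca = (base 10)202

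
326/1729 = 326/1729 = 0.19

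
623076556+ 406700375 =1029776931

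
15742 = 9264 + 6478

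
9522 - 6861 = 2661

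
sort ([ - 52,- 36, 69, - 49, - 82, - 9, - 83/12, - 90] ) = [  -  90, - 82,-52,- 49, -36, -9,- 83/12,69 ]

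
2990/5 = 598 = 598.00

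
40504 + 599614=640118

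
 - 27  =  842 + - 869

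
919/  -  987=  - 919/987   =  - 0.93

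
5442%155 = 17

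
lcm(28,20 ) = 140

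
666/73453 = 666/73453 = 0.01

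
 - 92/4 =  - 23  =  - 23.00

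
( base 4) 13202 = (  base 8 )742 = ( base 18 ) 18E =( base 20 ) 142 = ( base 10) 482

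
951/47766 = 317/15922 = 0.02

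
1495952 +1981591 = 3477543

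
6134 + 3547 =9681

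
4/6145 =4/6145 = 0.00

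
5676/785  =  5676/785  =  7.23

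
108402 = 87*1246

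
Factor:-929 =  - 929^1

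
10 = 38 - 28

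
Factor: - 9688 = - 2^3*7^1*173^1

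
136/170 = 4/5 = 0.80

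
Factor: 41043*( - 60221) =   -  3^1*7^2*1229^1*13681^1 = - 2471650503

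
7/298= 7/298= 0.02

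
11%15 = 11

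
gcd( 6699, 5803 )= 7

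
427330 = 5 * 85466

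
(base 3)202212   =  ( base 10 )563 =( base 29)JC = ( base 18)1D5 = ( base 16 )233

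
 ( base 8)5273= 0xABB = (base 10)2747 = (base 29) 37L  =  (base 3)10202202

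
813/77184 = 271/25728 = 0.01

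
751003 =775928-24925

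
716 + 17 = 733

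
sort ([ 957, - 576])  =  [ - 576,957]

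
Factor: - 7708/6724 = -41^( - 1) *47^1 = - 47/41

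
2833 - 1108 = 1725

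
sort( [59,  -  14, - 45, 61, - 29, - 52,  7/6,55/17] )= [ - 52, - 45,  -  29, - 14,7/6,55/17,59,61 ] 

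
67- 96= - 29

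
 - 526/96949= - 1 + 96423/96949 = - 0.01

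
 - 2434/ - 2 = 1217 + 0/1 = 1217.00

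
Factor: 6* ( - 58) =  - 2^2*3^1*29^1= -  348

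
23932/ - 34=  - 11966/17 = - 703.88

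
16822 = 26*647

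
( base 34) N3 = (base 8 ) 1421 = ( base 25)16A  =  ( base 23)1B3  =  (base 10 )785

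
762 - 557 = 205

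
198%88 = 22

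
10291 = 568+9723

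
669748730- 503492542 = 166256188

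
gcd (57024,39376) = 16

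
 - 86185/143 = - 603+4/13 = - 602.69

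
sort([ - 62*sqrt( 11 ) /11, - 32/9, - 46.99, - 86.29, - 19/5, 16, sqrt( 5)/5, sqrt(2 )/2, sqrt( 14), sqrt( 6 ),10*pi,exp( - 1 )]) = [ - 86.29,-46.99,  -  62*sqrt(11) /11, - 19/5, - 32/9 , exp(  -  1 ), sqrt( 5) /5, sqrt(2 ) /2, sqrt( 6) , sqrt( 14 ),16, 10*pi]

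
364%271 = 93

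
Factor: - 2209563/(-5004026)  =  2^(  -  1)*3^2*59^(-1)* 97^1*2531^1*42407^( - 1)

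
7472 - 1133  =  6339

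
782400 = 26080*30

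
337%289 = 48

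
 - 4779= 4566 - 9345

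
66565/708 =94 + 13/708 = 94.02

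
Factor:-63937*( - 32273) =17^1 * 59^1*547^1*3761^1= 2063438801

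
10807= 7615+3192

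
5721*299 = 1710579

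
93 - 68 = 25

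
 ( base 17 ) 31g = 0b1110000100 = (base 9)1210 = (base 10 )900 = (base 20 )250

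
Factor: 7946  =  2^1*29^1 * 137^1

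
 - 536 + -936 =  - 1472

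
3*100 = 300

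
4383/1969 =2 + 445/1969 = 2.23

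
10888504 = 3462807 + 7425697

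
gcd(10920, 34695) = 15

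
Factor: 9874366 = 2^1*101^1*48883^1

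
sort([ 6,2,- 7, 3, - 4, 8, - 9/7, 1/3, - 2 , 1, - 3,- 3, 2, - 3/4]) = [ - 7, - 4, - 3, - 3, - 2, - 9/7, - 3/4, 1/3, 1, 2, 2,3 , 6, 8 ] 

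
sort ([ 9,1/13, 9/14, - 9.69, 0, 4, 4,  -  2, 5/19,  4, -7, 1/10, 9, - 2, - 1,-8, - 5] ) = [ - 9.69, - 8,-7,- 5,  -  2,-2,-1, 0, 1/13, 1/10, 5/19, 9/14 , 4, 4 , 4, 9, 9 ] 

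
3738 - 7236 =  - 3498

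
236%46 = 6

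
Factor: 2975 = 5^2*7^1*17^1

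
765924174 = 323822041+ 442102133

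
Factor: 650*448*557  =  162198400 = 2^7*5^2*7^1*13^1 * 557^1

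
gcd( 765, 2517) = 3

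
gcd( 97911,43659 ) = 99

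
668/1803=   668/1803 = 0.37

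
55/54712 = 55/54712 = 0.00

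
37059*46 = 1704714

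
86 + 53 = 139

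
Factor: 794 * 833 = 661402 = 2^1*7^2*17^1*397^1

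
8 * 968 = 7744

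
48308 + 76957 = 125265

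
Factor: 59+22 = 81 = 3^4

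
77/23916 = 77/23916 = 0.00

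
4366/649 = 6 + 8/11 = 6.73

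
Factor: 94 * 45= 2^1*3^2*5^1*47^1 = 4230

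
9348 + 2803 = 12151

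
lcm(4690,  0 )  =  0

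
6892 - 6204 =688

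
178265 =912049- 733784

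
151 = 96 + 55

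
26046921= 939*27739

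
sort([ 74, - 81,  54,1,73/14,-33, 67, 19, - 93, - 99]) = [-99, - 93, - 81, - 33,1,  73/14 , 19, 54,67, 74]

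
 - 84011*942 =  - 79138362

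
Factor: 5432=2^3*7^1*97^1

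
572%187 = 11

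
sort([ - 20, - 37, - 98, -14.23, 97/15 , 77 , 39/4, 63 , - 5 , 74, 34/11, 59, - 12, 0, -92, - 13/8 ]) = [- 98, - 92, - 37, - 20, - 14.23, - 12, - 5, - 13/8,0,34/11, 97/15,39/4, 59, 63, 74,77 ] 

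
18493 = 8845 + 9648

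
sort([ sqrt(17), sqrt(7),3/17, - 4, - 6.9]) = [ - 6.9, - 4, 3/17,sqrt (7),sqrt ( 17 ) ] 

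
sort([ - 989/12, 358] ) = [ - 989/12 , 358 ] 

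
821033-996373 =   -  175340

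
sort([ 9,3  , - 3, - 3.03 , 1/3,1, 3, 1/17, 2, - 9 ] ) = [ - 9, - 3.03, - 3,  1/17, 1/3, 1,2, 3,3, 9]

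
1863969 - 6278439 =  - 4414470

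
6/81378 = 1/13563 = 0.00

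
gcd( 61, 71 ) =1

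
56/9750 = 28/4875 = 0.01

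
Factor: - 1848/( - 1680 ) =11/10 = 2^( - 1 )* 5^(-1 )*11^1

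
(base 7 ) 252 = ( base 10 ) 135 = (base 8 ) 207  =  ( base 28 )4N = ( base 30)4f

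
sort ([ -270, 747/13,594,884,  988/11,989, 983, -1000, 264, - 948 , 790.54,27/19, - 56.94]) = [ - 1000, - 948,-270, - 56.94,27/19, 747/13, 988/11, 264,594, 790.54, 884,983,989 ] 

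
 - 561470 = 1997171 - 2558641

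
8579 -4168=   4411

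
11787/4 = 11787/4 = 2946.75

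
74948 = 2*37474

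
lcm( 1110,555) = 1110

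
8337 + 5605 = 13942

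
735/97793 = 735/97793 = 0.01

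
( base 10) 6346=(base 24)B0A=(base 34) 5gm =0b1100011001010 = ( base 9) 8631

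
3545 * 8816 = 31252720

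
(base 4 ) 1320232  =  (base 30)8HG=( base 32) 7he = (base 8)17056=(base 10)7726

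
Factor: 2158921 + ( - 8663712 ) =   -  6504791 = - 23^1 * 277^1*1021^1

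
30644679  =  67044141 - 36399462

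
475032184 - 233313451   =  241718733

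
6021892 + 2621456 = 8643348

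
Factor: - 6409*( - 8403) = 53854827 = 3^1 *13^1*17^1*29^1*2801^1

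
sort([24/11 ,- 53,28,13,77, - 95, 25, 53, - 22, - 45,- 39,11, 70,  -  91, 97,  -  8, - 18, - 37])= [ - 95, - 91, - 53,  -  45, - 39, - 37, - 22,-18, - 8, 24/11,11,  13,25,28 , 53, 70,  77, 97 ] 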